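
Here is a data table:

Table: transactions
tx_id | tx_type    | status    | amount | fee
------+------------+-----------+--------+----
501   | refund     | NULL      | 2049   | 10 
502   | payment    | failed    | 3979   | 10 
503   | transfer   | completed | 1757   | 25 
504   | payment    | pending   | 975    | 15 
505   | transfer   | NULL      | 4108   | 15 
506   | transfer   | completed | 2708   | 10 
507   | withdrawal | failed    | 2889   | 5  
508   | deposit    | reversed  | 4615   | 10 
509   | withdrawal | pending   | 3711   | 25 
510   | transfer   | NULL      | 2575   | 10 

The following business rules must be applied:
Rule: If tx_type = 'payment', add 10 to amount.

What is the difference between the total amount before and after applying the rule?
20

Step 1: Original sum of amount = 29366
Step 2: 2 records have tx_type = 'payment'
Step 3: Each affected record changes by 10
Step 4: Total change = 2 × 10 = 20
Step 5: New sum = 29366 + 20 = 29386
Step 6: Difference = |29386 - 29366| = 20
        (Sum increased by 20)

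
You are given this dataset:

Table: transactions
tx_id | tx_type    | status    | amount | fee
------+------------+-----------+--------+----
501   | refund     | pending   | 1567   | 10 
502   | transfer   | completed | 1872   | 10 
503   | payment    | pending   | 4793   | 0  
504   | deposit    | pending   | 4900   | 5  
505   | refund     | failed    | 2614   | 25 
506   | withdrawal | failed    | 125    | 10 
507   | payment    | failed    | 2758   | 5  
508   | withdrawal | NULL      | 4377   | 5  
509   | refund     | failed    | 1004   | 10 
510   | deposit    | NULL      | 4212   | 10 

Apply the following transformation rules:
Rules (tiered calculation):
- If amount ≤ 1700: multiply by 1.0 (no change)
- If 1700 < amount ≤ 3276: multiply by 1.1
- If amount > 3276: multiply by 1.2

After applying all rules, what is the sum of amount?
32602.8

Step 1: Tier 1 (amount ≤ 1700): 3 records, sum = 2696 × 1.0 = 2696.0
Step 2: Tier 2 (1700 < amount ≤ 3276): 3 records, sum = 7244 × 1.1 = 7968.4
Step 3: Tier 3 (amount > 3276): 4 records, sum = 18282 × 1.2 = 21938.4
Step 4: Final sum = 2696.0 + 7968.4 + 21938.4 = 32602.8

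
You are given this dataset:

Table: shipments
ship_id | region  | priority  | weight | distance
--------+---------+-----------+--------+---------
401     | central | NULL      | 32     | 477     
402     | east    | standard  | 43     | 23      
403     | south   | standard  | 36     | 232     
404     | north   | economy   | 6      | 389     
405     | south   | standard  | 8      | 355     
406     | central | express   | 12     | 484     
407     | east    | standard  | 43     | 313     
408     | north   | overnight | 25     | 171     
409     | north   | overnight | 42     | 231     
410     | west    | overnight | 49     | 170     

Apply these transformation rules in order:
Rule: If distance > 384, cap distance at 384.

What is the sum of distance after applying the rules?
2647

Step 1: 3 records have distance > 384
Step 2: These records originally summed to 1350
Step 3: After capping: 3 × 384 = 1152
Step 4: Unaffected records sum: 1495
Step 5: Final sum = 1152 + 1495 = 2647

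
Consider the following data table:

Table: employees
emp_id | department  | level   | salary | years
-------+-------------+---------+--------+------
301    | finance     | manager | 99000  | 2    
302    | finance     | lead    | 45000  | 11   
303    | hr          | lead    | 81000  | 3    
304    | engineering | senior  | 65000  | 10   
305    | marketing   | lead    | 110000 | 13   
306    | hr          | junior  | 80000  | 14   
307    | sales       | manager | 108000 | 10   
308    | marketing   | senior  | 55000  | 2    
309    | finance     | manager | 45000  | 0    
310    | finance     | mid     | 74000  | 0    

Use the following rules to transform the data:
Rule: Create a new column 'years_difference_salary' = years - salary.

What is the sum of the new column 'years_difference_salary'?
-761935

Step 1: For each record, compute years - salary
Example calculations:
  2 - 99000 = -98998
  11 - 45000 = -44989
  3 - 81000 = -80997
  ...
Step 2: Sum all derived values
Step 3: Total = -761935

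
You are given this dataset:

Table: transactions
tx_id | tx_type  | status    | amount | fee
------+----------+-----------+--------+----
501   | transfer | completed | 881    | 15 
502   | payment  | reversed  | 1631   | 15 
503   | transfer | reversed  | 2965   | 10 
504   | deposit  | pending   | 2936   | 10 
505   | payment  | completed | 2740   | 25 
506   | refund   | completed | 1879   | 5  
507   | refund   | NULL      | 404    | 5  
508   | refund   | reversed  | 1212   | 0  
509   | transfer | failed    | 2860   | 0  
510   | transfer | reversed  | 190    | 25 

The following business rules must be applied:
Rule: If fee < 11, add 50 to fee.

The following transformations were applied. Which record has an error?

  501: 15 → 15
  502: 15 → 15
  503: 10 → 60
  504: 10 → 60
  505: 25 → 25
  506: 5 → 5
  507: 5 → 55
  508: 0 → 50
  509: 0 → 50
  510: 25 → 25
Record 506 has an error. The correct transformed value should be 55, not 5.

Step 1: Check each record against the rule
Step 2: Record 506 has fee = 5
Step 3: Since 5 < 11, the bonus should have been applied
Step 4: Correct value = 55, but claimed value = 5
Conclusion: Record 506 has the error.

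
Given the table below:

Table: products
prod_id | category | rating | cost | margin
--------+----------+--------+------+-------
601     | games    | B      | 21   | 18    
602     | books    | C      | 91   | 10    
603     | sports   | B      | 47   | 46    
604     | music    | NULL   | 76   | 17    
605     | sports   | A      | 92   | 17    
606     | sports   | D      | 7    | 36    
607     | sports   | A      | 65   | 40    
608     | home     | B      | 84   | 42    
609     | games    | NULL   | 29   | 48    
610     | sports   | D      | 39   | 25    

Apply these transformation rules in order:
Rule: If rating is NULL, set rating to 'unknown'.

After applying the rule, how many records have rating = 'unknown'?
2

Step 1: Count records where rating IS NULL
Step 2: Found 2 records with NULL rating
Step 3: These records will have rating set to 'unknown'
Step 4: Records already having rating = 'unknown': 0
Step 5: Answer: 2 + 0 = 2 records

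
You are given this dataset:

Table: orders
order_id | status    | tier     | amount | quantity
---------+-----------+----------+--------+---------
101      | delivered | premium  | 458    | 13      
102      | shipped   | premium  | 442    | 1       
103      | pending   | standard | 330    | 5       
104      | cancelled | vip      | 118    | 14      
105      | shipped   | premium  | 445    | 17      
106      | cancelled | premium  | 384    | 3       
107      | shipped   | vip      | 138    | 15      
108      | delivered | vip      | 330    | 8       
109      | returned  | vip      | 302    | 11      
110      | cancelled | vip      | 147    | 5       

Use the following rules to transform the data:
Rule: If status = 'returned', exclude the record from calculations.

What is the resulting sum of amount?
2792

Step 1: Identify records where status = 'returned'
Step 2: The excluded records sum to 302
Step 3: Original total amount = 3094
Step 4: Remaining total = 3094 - 302 = 2792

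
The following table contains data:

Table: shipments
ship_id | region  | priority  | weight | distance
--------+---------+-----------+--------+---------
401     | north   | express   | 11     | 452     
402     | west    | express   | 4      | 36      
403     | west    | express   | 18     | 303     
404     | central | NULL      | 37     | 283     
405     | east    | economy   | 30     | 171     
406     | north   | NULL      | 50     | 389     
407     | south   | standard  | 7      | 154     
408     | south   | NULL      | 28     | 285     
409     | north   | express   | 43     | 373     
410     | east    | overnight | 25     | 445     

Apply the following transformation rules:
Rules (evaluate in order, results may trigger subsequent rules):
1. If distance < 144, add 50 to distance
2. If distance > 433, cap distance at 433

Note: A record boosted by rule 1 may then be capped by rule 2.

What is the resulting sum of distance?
2910

Step 1: Apply rule 1 to records with distance < 144
  - 1 records get bonus of 50
  - Of these, 0 records then exceed 433 and get capped
Step 2: Apply rule 2 to records with distance > 433
  - 2 records (original) are capped
Step 3: Calculate final sum = 2910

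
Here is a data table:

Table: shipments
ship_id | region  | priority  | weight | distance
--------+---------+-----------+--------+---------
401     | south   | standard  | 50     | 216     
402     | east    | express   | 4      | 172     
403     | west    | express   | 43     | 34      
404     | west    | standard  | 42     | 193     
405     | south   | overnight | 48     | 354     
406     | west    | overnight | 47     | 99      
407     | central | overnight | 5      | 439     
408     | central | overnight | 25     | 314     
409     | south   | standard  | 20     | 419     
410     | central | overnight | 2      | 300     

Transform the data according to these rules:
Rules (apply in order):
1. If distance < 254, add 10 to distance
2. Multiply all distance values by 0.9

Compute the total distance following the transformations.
2331.0

Step 1: Apply Rule 1 - Add 10 to records with distance < 254
  - 5 records affected: 714 + (5 × 10) = 764
  - Unaffected records: 1826
  - Sum after Rule 1: 2590
Step 2: Apply Rule 2 - Multiply all by 0.9
  - 2590 × 0.9 = 2331.0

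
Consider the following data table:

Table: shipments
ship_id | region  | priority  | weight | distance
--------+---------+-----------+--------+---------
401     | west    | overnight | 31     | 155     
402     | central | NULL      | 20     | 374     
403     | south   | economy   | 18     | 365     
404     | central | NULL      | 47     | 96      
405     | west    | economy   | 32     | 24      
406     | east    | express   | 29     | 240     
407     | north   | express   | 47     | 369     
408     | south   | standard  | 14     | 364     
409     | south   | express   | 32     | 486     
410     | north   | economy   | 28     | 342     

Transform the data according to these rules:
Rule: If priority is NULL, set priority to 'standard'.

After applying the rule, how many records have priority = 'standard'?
3

Step 1: Count records where priority IS NULL
Step 2: Found 2 records with NULL priority
Step 3: These records will have priority set to 'standard'
Step 4: Records already having priority = 'standard': 1
Step 5: Answer: 2 + 1 = 3 records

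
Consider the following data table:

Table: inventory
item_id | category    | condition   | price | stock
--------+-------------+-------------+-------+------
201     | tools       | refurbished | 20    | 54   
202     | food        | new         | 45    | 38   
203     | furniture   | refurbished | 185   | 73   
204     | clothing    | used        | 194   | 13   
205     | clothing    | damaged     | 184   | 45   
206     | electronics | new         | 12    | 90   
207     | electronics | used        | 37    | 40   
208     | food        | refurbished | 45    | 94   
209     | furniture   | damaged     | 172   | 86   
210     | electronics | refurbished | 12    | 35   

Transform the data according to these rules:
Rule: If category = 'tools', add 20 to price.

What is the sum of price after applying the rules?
926

Step 1: Count records where category = 'tools': 1
Step 2: Total bonus added: 1 × 20 = 20
Step 3: Original sum of price: 906
Step 4: Final sum = 906 + 20 = 926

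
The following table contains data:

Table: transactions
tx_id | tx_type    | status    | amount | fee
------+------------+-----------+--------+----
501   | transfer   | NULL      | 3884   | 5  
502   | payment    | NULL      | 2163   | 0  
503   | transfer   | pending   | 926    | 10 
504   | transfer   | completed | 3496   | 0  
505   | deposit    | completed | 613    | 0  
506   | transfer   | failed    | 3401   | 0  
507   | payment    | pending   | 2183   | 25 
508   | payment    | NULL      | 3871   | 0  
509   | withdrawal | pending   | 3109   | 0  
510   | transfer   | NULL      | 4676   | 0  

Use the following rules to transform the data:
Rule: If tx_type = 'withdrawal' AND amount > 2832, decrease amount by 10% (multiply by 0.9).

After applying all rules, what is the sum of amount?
28011.1

Step 1: Find records where tx_type = 'withdrawal' AND amount > 2832
Step 2: 1 records match, summing to 3109
Step 3: After multiplier: 3109 × 0.9 = 2798.1
Step 4: Unaffected records sum: 25213
Step 5: Final sum = 2798.1 + 25213 = 28011.1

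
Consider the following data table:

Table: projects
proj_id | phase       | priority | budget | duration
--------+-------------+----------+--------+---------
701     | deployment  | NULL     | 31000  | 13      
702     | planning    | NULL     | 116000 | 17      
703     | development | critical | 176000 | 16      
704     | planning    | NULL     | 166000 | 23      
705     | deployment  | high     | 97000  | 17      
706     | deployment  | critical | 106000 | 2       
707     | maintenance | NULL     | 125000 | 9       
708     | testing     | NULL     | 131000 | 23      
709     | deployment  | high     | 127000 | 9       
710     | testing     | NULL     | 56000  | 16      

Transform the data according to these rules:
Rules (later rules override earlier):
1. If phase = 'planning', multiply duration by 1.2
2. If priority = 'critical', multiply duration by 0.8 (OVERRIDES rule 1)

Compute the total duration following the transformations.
149.4

Step 1: Rule 2 takes priority for records with priority = 'critical'
  - 2 records: 18 × 0.8 = 14.4
Step 2: Rule 1 applies to remaining records with phase = 'planning'
  - 2 records: 40 × 1.2 = 48.0
Step 3: Other records unchanged: 87
Step 4: Final sum = 14.4 + 48.0 + 87 = 149.4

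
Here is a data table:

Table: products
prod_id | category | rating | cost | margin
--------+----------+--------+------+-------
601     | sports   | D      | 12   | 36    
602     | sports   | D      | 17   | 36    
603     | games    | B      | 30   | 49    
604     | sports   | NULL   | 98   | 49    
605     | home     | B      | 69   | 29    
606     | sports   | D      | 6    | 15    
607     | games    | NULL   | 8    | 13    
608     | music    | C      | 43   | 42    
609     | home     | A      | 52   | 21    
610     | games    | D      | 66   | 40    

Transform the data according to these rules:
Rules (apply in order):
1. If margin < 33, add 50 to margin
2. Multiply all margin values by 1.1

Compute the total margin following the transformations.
583.0

Step 1: Apply Rule 1 - Add 50 to records with margin < 33
  - 4 records affected: 78 + (4 × 50) = 278
  - Unaffected records: 252
  - Sum after Rule 1: 530
Step 2: Apply Rule 2 - Multiply all by 1.1
  - 530 × 1.1 = 583.0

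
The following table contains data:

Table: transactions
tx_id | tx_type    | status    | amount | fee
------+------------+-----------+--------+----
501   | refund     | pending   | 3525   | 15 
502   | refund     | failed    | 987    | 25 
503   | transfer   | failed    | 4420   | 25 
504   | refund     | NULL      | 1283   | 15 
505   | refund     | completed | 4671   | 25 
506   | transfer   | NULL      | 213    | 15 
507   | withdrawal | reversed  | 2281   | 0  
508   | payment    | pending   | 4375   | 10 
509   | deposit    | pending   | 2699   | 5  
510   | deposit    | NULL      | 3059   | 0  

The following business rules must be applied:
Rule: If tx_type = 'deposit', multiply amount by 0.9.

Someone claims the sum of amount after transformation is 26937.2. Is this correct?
Yes, the result is correct.

Step 1: Calculate the correct sum after transformation
Step 2: Apply multiplier 0.9 to records where tx_type = 'deposit'
Step 3: Correct result = 26937.2
Step 4: Claimed result = 26937.2
Step 5: 26937.2 = 26937.2 ✓
Conclusion: The claimed result is correct.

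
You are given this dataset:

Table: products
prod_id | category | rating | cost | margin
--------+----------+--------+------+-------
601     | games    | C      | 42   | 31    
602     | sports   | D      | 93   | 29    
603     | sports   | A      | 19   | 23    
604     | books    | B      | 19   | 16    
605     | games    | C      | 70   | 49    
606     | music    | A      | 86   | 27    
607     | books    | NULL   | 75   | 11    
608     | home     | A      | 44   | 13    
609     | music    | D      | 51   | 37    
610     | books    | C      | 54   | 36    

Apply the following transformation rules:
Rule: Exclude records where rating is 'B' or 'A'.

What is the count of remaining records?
6

Step 1: Count records to exclude
  - 1 (B) + 3 (A) = 4 records
Step 2: Total records: 10
Step 3: Remaining = 10 - 4 = 6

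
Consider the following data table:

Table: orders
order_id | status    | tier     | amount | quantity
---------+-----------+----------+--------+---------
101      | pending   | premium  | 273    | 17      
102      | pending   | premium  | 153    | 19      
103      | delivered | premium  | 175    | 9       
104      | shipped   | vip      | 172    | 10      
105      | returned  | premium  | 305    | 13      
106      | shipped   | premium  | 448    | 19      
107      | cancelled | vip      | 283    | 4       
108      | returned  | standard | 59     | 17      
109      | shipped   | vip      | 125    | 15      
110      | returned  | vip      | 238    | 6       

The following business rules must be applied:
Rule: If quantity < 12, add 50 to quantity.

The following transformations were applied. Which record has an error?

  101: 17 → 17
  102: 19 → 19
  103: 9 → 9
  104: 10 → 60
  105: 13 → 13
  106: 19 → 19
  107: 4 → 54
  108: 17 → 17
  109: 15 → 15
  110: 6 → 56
Record 103 has an error. The correct transformed value should be 59, not 9.

Step 1: Check each record against the rule
Step 2: Record 103 has quantity = 9
Step 3: Since 9 < 12, the bonus should have been applied
Step 4: Correct value = 59, but claimed value = 9
Conclusion: Record 103 has the error.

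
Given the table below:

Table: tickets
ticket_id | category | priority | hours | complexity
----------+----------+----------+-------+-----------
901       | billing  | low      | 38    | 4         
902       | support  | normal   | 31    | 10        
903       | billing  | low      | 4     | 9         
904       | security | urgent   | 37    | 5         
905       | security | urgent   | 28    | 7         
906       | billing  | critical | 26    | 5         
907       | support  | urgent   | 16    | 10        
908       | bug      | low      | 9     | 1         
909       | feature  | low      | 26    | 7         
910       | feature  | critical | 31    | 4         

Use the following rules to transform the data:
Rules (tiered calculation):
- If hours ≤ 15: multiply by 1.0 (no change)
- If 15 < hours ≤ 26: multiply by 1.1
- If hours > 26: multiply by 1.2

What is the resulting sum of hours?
285.8

Step 1: Tier 1 (hours ≤ 15): 2 records, sum = 13 × 1.0 = 13.0
Step 2: Tier 2 (15 < hours ≤ 26): 3 records, sum = 68 × 1.1 = 74.8
Step 3: Tier 3 (hours > 26): 5 records, sum = 165 × 1.2 = 198.0
Step 4: Final sum = 13.0 + 74.8 + 198.0 = 285.8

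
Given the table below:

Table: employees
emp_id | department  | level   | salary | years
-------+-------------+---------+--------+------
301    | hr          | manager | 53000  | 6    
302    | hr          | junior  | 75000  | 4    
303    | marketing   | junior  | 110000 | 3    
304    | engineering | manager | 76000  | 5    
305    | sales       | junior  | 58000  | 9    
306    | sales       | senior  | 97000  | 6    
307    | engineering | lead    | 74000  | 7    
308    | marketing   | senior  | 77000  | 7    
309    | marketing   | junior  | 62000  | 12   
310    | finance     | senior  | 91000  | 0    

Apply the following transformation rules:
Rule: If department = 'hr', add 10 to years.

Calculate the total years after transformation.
79

Step 1: Count records where department = 'hr': 2
Step 2: Total bonus added: 2 × 10 = 20
Step 3: Original sum of years: 59
Step 4: Final sum = 59 + 20 = 79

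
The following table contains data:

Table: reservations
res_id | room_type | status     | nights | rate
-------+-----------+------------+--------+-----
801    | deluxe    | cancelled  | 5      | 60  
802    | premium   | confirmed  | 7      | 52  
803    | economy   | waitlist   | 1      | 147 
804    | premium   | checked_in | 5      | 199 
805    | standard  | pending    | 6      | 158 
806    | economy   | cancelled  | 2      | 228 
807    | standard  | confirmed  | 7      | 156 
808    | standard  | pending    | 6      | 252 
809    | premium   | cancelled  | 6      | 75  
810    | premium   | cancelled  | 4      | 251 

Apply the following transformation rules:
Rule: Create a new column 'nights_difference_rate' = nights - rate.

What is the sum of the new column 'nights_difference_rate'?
-1529

Step 1: For each record, compute nights - rate
Example calculations:
  5 - 60 = -55
  7 - 52 = -45
  1 - 147 = -146
  ...
Step 2: Sum all derived values
Step 3: Total = -1529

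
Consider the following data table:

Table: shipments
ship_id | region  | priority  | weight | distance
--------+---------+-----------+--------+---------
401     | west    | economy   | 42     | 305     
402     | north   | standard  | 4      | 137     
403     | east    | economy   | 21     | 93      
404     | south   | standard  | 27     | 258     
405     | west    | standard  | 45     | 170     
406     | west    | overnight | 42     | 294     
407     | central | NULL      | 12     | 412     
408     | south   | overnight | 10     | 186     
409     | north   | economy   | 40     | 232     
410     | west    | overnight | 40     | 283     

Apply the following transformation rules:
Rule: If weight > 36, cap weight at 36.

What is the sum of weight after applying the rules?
254

Step 1: 5 records have weight > 36
Step 2: These records originally summed to 209
Step 3: After capping: 5 × 36 = 180
Step 4: Unaffected records sum: 74
Step 5: Final sum = 180 + 74 = 254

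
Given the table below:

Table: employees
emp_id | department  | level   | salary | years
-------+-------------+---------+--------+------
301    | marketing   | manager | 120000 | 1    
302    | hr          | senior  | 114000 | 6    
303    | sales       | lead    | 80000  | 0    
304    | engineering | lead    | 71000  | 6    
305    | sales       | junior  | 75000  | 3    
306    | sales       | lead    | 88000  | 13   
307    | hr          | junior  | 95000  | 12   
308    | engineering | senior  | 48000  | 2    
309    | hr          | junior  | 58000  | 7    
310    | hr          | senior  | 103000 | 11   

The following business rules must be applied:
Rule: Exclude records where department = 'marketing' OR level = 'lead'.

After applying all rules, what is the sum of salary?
493000

Step 1: Find records where department = 'marketing' OR level = 'lead'
Step 2: 4 records match, summing to 359000
Step 3: Original sum: 852000
Step 4: Remaining sum = 852000 - 359000 = 493000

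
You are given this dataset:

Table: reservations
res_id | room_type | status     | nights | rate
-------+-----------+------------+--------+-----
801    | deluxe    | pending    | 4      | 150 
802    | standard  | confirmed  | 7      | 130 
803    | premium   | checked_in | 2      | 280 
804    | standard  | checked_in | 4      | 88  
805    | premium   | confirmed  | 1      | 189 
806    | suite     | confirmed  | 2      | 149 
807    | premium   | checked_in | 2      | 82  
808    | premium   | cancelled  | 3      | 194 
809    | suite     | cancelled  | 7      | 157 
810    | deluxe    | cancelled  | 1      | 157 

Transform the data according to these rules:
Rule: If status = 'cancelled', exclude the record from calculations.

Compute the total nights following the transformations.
22

Step 1: Identify records where status = 'cancelled'
Step 2: The excluded records sum to 11
Step 3: Original total nights = 33
Step 4: Remaining total = 33 - 11 = 22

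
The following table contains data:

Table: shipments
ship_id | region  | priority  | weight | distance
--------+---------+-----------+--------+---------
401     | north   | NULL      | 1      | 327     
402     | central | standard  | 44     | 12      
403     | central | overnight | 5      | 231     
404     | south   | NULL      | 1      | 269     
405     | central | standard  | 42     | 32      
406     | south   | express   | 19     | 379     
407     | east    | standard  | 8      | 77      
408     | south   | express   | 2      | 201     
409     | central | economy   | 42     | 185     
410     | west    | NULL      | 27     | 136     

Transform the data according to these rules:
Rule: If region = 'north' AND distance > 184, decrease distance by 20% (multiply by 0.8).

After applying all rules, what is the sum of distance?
1783.6

Step 1: Find records where region = 'north' AND distance > 184
Step 2: 1 records match, summing to 327
Step 3: After multiplier: 327 × 0.8 = 261.6
Step 4: Unaffected records sum: 1522
Step 5: Final sum = 261.6 + 1522 = 1783.6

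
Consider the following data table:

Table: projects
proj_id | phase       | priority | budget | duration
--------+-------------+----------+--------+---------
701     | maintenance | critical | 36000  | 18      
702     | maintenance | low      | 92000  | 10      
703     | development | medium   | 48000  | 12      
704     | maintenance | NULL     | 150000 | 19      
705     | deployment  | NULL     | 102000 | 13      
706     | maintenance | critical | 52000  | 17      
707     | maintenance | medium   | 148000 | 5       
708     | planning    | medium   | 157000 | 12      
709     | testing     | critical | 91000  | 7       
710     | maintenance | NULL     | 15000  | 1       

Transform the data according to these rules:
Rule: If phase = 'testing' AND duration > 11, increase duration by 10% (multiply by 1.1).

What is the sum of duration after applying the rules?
114

Step 1: Find records where phase = 'testing' AND duration > 11
Step 2: 0 records match, summing to 0
Step 3: After multiplier: 0 × 1.1 = 0.0
Step 4: Unaffected records sum: 114
Step 5: Final sum = 0.0 + 114 = 114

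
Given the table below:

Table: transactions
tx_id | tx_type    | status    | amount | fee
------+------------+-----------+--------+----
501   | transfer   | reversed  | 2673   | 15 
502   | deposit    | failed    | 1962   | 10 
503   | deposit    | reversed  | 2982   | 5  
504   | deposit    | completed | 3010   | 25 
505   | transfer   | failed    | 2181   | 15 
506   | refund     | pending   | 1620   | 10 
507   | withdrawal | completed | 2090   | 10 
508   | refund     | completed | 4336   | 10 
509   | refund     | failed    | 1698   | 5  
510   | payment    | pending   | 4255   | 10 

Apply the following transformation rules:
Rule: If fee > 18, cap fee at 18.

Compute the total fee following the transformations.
108

Step 1: 1 records have fee > 18
Step 2: These records originally summed to 25
Step 3: After capping: 1 × 18 = 18
Step 4: Unaffected records sum: 90
Step 5: Final sum = 18 + 90 = 108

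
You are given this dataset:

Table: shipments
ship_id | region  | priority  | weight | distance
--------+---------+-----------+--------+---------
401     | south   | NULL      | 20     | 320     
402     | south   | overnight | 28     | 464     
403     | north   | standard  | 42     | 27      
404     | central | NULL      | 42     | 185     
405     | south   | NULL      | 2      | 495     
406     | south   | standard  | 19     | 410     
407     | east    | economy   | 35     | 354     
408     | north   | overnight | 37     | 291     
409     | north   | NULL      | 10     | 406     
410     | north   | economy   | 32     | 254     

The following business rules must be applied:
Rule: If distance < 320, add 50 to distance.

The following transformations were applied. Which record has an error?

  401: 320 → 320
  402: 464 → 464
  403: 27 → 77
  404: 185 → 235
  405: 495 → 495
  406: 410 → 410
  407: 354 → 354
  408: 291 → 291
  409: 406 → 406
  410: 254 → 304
Record 408 has an error. The correct transformed value should be 341, not 291.

Step 1: Check each record against the rule
Step 2: Record 408 has distance = 291
Step 3: Since 291 < 320, the bonus should have been applied
Step 4: Correct value = 341, but claimed value = 291
Conclusion: Record 408 has the error.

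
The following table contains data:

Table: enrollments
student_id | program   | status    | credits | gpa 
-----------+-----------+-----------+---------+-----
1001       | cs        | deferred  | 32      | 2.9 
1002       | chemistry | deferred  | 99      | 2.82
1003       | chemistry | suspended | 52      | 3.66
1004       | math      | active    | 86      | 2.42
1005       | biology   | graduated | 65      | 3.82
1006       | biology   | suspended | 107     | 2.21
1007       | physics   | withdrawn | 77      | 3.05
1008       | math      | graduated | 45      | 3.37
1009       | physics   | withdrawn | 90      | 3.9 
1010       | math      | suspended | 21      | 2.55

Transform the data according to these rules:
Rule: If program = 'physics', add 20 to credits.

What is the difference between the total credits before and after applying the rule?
40

Step 1: Original sum of credits = 674
Step 2: 2 records have program = 'physics'
Step 3: Each affected record changes by 20
Step 4: Total change = 2 × 20 = 40
Step 5: New sum = 674 + 40 = 714
Step 6: Difference = |714 - 674| = 40
        (Sum increased by 40)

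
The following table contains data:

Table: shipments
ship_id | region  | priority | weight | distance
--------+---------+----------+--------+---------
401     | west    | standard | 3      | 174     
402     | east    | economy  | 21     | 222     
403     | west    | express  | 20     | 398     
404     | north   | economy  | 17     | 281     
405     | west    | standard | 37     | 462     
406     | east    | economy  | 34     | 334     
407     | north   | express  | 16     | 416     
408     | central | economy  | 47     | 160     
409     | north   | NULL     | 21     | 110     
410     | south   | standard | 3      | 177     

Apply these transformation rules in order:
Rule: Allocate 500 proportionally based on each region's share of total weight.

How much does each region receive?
central: 107.31, east: 125.57, north: 123.29, south: 6.85, west: 136.99

Step 1: Calculate total weight = 219
Step 2: Calculate each region's proportion:
  central: 47/219 = 21.46% → 107.31
  east: 55/219 = 25.11% → 125.57
  north: 54/219 = 24.66% → 123.29
  south: 3/219 = 1.37% → 6.85
  west: 60/219 = 27.40% → 136.99
Step 3: Verify: sum of allocations ≈ 500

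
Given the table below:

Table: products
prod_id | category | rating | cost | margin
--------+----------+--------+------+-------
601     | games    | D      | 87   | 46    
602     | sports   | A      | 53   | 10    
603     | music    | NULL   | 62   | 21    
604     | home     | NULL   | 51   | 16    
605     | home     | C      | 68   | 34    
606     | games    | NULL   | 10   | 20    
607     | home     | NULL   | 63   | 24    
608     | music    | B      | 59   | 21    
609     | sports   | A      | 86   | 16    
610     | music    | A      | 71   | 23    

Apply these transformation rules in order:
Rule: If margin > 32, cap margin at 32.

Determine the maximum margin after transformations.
32

Step 1: Original maximum margin = 46
Step 2: Apply cap at 32
Step 3: 2 records had margin > 32 and were capped
Step 4: Maximum after transformation = 32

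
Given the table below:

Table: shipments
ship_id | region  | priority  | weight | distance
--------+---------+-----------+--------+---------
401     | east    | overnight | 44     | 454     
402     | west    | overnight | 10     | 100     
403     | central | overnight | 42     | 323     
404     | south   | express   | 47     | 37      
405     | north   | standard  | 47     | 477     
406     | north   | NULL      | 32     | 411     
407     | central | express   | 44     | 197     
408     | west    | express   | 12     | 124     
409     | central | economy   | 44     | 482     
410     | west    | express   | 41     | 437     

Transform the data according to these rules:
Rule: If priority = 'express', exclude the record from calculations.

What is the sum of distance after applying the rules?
2247

Step 1: Identify records where priority = 'express'
Step 2: The excluded records sum to 795
Step 3: Original total distance = 3042
Step 4: Remaining total = 3042 - 795 = 2247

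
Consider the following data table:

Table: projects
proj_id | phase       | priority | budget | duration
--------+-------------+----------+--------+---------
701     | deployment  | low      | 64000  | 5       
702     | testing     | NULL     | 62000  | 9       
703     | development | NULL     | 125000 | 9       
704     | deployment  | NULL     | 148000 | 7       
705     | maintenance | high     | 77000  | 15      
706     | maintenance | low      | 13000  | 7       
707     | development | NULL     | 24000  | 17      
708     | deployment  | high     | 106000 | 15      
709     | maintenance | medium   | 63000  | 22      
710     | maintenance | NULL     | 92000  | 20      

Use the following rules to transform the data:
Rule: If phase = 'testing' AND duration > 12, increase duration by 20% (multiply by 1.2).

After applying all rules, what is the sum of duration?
126

Step 1: Find records where phase = 'testing' AND duration > 12
Step 2: 0 records match, summing to 0
Step 3: After multiplier: 0 × 1.2 = 0.0
Step 4: Unaffected records sum: 126
Step 5: Final sum = 0.0 + 126 = 126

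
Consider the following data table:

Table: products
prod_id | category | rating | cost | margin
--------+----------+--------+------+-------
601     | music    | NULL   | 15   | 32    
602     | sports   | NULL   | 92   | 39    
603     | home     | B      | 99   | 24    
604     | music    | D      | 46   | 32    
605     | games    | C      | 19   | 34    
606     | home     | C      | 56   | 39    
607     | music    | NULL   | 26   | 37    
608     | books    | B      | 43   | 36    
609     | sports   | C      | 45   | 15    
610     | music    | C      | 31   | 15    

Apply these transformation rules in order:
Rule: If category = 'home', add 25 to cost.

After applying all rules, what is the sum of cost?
522

Step 1: Count records where category = 'home': 2
Step 2: Total bonus added: 2 × 25 = 50
Step 3: Original sum of cost: 472
Step 4: Final sum = 472 + 50 = 522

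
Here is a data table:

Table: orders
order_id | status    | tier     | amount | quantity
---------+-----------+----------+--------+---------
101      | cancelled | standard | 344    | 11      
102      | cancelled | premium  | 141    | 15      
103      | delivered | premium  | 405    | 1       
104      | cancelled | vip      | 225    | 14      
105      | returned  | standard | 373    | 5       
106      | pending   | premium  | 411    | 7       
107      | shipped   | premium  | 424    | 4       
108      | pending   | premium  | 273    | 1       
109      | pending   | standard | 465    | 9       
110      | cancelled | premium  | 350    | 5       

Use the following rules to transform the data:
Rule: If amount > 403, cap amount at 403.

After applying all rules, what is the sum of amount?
3318

Step 1: 4 records have amount > 403
Step 2: These records originally summed to 1705
Step 3: After capping: 4 × 403 = 1612
Step 4: Unaffected records sum: 1706
Step 5: Final sum = 1612 + 1706 = 3318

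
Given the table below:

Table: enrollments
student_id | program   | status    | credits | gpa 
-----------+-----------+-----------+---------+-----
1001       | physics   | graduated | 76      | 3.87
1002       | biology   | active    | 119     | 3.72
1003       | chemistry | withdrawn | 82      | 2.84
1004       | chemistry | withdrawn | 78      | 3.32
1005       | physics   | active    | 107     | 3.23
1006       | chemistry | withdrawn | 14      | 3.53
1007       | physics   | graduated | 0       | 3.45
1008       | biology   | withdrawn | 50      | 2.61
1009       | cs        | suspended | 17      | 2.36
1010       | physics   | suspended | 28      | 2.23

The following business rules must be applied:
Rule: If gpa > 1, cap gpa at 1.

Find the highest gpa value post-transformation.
1

Step 1: Original maximum gpa = 3.87
Step 2: Apply cap at 1
Step 3: 10 records had gpa > 1 and were capped
Step 4: Maximum after transformation = 1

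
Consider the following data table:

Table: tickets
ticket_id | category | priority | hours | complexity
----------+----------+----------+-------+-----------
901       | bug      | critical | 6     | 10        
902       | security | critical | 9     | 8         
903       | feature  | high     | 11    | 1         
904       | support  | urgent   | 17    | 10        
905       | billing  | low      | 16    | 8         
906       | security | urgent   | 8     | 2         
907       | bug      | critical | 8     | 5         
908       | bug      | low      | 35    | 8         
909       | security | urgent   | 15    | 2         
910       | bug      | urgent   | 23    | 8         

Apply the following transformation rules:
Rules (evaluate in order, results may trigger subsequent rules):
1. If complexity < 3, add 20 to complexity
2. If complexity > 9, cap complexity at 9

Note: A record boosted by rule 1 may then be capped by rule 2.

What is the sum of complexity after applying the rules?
82

Step 1: Apply rule 1 to records with complexity < 3
  - 3 records get bonus of 20
  - Of these, 3 records then exceed 9 and get capped
Step 2: Apply rule 2 to records with complexity > 9
  - 2 records (original) are capped
Step 3: Calculate final sum = 82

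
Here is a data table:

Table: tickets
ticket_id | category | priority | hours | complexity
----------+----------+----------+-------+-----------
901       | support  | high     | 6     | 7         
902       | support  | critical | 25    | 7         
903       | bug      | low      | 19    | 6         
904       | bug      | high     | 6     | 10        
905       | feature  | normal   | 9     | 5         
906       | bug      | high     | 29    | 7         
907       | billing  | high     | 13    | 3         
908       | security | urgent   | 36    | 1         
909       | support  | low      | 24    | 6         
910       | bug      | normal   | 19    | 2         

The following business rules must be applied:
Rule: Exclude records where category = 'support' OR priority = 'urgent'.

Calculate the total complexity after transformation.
33

Step 1: Find records where category = 'support' OR priority = 'urgent'
Step 2: 4 records match, summing to 21
Step 3: Original sum: 54
Step 4: Remaining sum = 54 - 21 = 33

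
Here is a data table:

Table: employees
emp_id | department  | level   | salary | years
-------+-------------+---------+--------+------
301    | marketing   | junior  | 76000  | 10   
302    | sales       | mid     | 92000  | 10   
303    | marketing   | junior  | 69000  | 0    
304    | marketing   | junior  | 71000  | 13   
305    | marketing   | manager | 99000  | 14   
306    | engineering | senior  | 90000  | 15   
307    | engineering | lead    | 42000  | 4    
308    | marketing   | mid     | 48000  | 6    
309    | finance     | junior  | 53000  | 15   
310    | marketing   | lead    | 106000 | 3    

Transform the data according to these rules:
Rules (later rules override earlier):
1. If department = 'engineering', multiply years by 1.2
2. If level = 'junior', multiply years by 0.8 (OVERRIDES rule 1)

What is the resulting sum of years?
86.2

Step 1: Rule 2 takes priority for records with level = 'junior'
  - 4 records: 38 × 0.8 = 30.4
Step 2: Rule 1 applies to remaining records with department = 'engineering'
  - 2 records: 19 × 1.2 = 22.8
Step 3: Other records unchanged: 33
Step 4: Final sum = 30.4 + 22.8 + 33 = 86.2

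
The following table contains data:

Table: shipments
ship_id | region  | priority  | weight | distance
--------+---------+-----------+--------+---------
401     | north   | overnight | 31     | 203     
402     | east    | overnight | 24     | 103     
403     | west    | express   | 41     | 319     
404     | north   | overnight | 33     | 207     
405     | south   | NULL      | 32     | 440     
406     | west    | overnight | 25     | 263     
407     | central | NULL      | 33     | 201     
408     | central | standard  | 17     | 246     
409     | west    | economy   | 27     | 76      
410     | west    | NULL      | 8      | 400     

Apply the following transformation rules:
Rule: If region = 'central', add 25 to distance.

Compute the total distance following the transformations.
2508

Step 1: Count records where region = 'central': 2
Step 2: Total bonus added: 2 × 25 = 50
Step 3: Original sum of distance: 2458
Step 4: Final sum = 2458 + 50 = 2508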